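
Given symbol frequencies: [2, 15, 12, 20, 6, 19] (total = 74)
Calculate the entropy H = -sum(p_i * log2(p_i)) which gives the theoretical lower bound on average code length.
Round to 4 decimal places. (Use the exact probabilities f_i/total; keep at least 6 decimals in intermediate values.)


Per-symbol terms -p_i * log2(p_i) with p_i = f_i/74:
  p = 2/74 = 0.027027: log2(p) = -5.209453, -p*log2(p) = 0.140796
  p = 15/74 = 0.202703: log2(p) = -2.302563, -p*log2(p) = 0.466736
  p = 12/74 = 0.162162: log2(p) = -2.624491, -p*log2(p) = 0.425593
  p = 20/74 = 0.270270: log2(p) = -1.887525, -p*log2(p) = 0.510142
  p = 6/74 = 0.081081: log2(p) = -3.624491, -p*log2(p) = 0.293878
  p = 19/74 = 0.256757: log2(p) = -1.961526, -p*log2(p) = 0.503635
H = 0.140796 + 0.466736 + 0.425593 + 0.510142 + 0.293878 + 0.503635 = 2.340780

H = 2.3408 bits/symbol


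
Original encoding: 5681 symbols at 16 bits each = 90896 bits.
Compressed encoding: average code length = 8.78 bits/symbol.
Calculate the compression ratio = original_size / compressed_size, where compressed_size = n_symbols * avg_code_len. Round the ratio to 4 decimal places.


original_size = n_symbols * orig_bits = 5681 * 16 = 90896 bits
compressed_size = n_symbols * avg_code_len = 5681 * 8.78 = 49879.18 bits
ratio = original_size / compressed_size = 90896 / 49879.18 = 1.8223

Compression ratio = 1.8223


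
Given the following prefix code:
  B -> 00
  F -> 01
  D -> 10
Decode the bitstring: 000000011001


Decoding step by step:
Bits 00 -> B
Bits 00 -> B
Bits 00 -> B
Bits 01 -> F
Bits 10 -> D
Bits 01 -> F


Decoded message: BBBFDF


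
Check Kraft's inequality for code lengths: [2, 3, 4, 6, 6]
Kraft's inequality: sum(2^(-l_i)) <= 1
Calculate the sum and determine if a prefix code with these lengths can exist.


Sum = 2^(-2) + 2^(-3) + 2^(-4) + 2^(-6) + 2^(-6)
    = 0.25 + 0.125 + 0.0625 + 0.015625 + 0.015625
    = 30/64 = 0.46875
Since 0.46875 <= 1, Kraft's inequality IS satisfied.
A prefix code with these lengths CAN exist.

Kraft sum = 0.46875. Satisfied.


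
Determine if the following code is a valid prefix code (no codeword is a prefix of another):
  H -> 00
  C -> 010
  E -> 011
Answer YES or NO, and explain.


Checking each pair (does one codeword prefix another?):
  H='00' vs C='010': no prefix
  H='00' vs E='011': no prefix
  C='010' vs H='00': no prefix
  C='010' vs E='011': no prefix
  E='011' vs H='00': no prefix
  E='011' vs C='010': no prefix
No violation found over all pairs.

YES -- this is a valid prefix code. No codeword is a prefix of any other codeword.


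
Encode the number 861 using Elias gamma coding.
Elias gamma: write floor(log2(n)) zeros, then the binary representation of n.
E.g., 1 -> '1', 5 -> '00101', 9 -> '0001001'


num_bits = floor(log2(861)) + 1 = 10
leading_zeros = num_bits - 1 = 9
binary(861) = 1101011101

Elias gamma(861) = '000000000' + '1101011101' = 0000000001101011101 (19 bits)


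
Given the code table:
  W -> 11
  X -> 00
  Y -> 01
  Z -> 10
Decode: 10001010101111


Decoding:
10 -> Z
00 -> X
10 -> Z
10 -> Z
10 -> Z
11 -> W
11 -> W


Result: ZXZZZWW


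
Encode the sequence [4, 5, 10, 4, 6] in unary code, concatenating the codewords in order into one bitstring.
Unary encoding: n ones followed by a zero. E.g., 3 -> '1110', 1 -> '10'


Encode each number as n ones followed by a terminating 0:
  4 -> 11110 (5 bits)
  5 -> 111110 (6 bits)
  10 -> 11111111110 (11 bits)
  4 -> 11110 (5 bits)
  6 -> 1111110 (7 bits)
Total length = 5 + 6 + 11 + 5 + 7 = 34 bits.

Unary([4, 5, 10, 4, 6]) = 1111011111011111111110111101111110 (34 bits)


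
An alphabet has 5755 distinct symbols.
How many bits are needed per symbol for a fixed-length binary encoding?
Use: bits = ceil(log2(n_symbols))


log2(5755) = 12.4906
Bracket: 2^12 = 4096 < 5755 <= 2^13 = 8192
So ceil(log2(5755)) = 13

bits = ceil(log2(5755)) = ceil(12.4906) = 13 bits


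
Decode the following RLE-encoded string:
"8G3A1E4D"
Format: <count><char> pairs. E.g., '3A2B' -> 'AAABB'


Expanding each <count><char> pair:
  8G -> 'GGGGGGGG'
  3A -> 'AAA'
  1E -> 'E'
  4D -> 'DDDD'

Decoded = GGGGGGGGAAAEDDDD


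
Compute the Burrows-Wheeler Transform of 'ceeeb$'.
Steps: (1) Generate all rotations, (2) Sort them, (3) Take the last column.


Rotations (sorted):
  0: $ceeeb -> last char: b
  1: b$ceee -> last char: e
  2: ceeeb$ -> last char: $
  3: eb$cee -> last char: e
  4: eeb$ce -> last char: e
  5: eeeb$c -> last char: c


BWT = be$eec


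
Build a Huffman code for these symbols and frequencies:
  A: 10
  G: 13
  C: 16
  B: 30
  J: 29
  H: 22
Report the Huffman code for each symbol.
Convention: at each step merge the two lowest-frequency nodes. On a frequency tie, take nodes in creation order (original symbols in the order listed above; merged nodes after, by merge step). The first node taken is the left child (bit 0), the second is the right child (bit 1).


Huffman tree construction:
Step 1: Merge A(10) + G(13) = 23
Step 2: Merge C(16) + H(22) = 38
Step 3: Merge (A+G)(23) + J(29) = 52
Step 4: Merge B(30) + (C+H)(38) = 68
Step 5: Merge ((A+G)+J)(52) + (B+(C+H))(68) = 120
Read each symbol's code off the tree from the root (left child = 0, right child = 1).

Codes:
  A: 000 (length 3)
  G: 001 (length 3)
  C: 110 (length 3)
  B: 10 (length 2)
  J: 01 (length 2)
  H: 111 (length 3)
Average code length: 301/120 = 2.5083 bits/symbol


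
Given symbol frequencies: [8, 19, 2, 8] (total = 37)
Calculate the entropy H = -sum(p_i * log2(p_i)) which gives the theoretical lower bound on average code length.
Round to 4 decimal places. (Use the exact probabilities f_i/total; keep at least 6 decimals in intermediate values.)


Per-symbol terms -p_i * log2(p_i) with p_i = f_i/37:
  p = 8/37 = 0.216216: log2(p) = -2.209453, -p*log2(p) = 0.477720
  p = 19/37 = 0.513514: log2(p) = -0.961526, -p*log2(p) = 0.493757
  p = 2/37 = 0.054054: log2(p) = -4.209453, -p*log2(p) = 0.227538
  p = 8/37 = 0.216216: log2(p) = -2.209453, -p*log2(p) = 0.477720
H = 0.477720 + 0.493757 + 0.227538 + 0.477720 = 1.676735

H = 1.6767 bits/symbol


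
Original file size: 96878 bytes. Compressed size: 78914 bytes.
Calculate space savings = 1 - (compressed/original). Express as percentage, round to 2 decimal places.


ratio = compressed/original = 78914/96878 = 0.814571
savings = 1 - ratio = 1 - 0.814571 = 0.185429
as a percentage: 0.185429 * 100 = 18.54%

Space savings = 1 - 78914/96878 = 18.54%


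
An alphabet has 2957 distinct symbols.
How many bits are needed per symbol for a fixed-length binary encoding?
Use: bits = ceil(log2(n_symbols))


log2(2957) = 11.5299
Bracket: 2^11 = 2048 < 2957 <= 2^12 = 4096
So ceil(log2(2957)) = 12

bits = ceil(log2(2957)) = ceil(11.5299) = 12 bits


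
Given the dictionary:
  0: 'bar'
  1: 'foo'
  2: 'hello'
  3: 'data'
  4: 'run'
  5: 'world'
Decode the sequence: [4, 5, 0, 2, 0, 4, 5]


Look up each index in the dictionary:
  4 -> 'run'
  5 -> 'world'
  0 -> 'bar'
  2 -> 'hello'
  0 -> 'bar'
  4 -> 'run'
  5 -> 'world'

Decoded: "run world bar hello bar run world"


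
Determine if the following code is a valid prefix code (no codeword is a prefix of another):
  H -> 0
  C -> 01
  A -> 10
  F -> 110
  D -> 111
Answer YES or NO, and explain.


Checking each pair (does one codeword prefix another?):
  H='0' vs C='01': prefix -- VIOLATION

NO -- this is NOT a valid prefix code. H (0) is a prefix of C (01).


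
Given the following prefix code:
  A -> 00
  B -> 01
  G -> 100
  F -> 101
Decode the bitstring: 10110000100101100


Decoding step by step:
Bits 101 -> F
Bits 100 -> G
Bits 00 -> A
Bits 100 -> G
Bits 101 -> F
Bits 100 -> G


Decoded message: FGAGFG


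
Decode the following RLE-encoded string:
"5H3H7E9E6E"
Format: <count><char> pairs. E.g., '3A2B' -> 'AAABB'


Expanding each <count><char> pair:
  5H -> 'HHHHH'
  3H -> 'HHH'
  7E -> 'EEEEEEE'
  9E -> 'EEEEEEEEE'
  6E -> 'EEEEEE'

Decoded = HHHHHHHHEEEEEEEEEEEEEEEEEEEEEE


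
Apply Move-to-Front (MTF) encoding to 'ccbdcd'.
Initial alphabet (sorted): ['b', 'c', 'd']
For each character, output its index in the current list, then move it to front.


MTF encoding:
'c': index 1 in ['b', 'c', 'd'] -> ['c', 'b', 'd']
'c': index 0 in ['c', 'b', 'd'] -> ['c', 'b', 'd']
'b': index 1 in ['c', 'b', 'd'] -> ['b', 'c', 'd']
'd': index 2 in ['b', 'c', 'd'] -> ['d', 'b', 'c']
'c': index 2 in ['d', 'b', 'c'] -> ['c', 'd', 'b']
'd': index 1 in ['c', 'd', 'b'] -> ['d', 'c', 'b']


Output: [1, 0, 1, 2, 2, 1]


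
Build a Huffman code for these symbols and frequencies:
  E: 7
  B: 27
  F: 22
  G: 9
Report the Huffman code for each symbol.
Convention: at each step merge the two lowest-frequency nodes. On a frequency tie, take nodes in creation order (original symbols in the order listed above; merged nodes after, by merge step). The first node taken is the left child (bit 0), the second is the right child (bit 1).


Huffman tree construction:
Step 1: Merge E(7) + G(9) = 16
Step 2: Merge (E+G)(16) + F(22) = 38
Step 3: Merge B(27) + ((E+G)+F)(38) = 65
Read each symbol's code off the tree from the root (left child = 0, right child = 1).

Codes:
  E: 100 (length 3)
  B: 0 (length 1)
  F: 11 (length 2)
  G: 101 (length 3)
Average code length: 119/65 = 1.8308 bits/symbol


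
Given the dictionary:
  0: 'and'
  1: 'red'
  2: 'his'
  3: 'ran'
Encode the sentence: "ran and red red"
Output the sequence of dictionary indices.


Look up each word in the dictionary:
  'ran' -> 3
  'and' -> 0
  'red' -> 1
  'red' -> 1

Encoded: [3, 0, 1, 1]


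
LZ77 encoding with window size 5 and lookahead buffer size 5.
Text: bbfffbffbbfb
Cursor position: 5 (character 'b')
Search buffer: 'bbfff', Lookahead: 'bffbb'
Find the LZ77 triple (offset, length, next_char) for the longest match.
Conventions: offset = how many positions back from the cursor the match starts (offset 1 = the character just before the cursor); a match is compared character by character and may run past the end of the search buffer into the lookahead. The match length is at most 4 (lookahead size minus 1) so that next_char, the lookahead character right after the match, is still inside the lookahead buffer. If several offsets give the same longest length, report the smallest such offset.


Try each offset into the search buffer:
  offset=1 (pos 4, char 'f'): match length 0
  offset=2 (pos 3, char 'f'): match length 0
  offset=3 (pos 2, char 'f'): match length 0
  offset=4 (pos 1, char 'b'): match length 3
  offset=5 (pos 0, char 'b'): match length 1
Longest match has length 3 at offset 4.
next_char = character at position 5 + 3 = 8 -> 'b'

Best match: offset=4, length=3 (matching 'bff' starting at position 1)
LZ77 triple: (4, 3, 'b')


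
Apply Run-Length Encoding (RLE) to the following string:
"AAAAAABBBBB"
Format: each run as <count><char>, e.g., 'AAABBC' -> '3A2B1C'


Scanning runs left to right:
  i=0: run of 'A' x 6 -> '6A'
  i=6: run of 'B' x 5 -> '5B'

RLE = 6A5B


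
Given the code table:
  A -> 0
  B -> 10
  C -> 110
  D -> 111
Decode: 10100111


Decoding:
10 -> B
10 -> B
0 -> A
111 -> D


Result: BBAD


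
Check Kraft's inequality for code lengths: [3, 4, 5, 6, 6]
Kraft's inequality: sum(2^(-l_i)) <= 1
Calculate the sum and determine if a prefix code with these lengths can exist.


Sum = 2^(-3) + 2^(-4) + 2^(-5) + 2^(-6) + 2^(-6)
    = 0.125 + 0.0625 + 0.03125 + 0.015625 + 0.015625
    = 16/64 = 0.25
Since 0.25 <= 1, Kraft's inequality IS satisfied.
A prefix code with these lengths CAN exist.

Kraft sum = 0.25. Satisfied.


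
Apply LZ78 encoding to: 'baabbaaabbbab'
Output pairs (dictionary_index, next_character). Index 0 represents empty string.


LZ78 encoding steps:
Dictionary: {0: ''}
Step 1: w='' (idx 0), next='b' -> output (0, 'b'), add 'b' as idx 1
Step 2: w='' (idx 0), next='a' -> output (0, 'a'), add 'a' as idx 2
Step 3: w='a' (idx 2), next='b' -> output (2, 'b'), add 'ab' as idx 3
Step 4: w='b' (idx 1), next='a' -> output (1, 'a'), add 'ba' as idx 4
Step 5: w='a' (idx 2), next='a' -> output (2, 'a'), add 'aa' as idx 5
Step 6: w='b' (idx 1), next='b' -> output (1, 'b'), add 'bb' as idx 6
Step 7: w='ba' (idx 4), next='b' -> output (4, 'b'), add 'bab' as idx 7


Encoded: [(0, 'b'), (0, 'a'), (2, 'b'), (1, 'a'), (2, 'a'), (1, 'b'), (4, 'b')]


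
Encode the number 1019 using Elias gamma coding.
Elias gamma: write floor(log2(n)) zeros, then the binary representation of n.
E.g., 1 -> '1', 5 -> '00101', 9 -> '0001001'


num_bits = floor(log2(1019)) + 1 = 10
leading_zeros = num_bits - 1 = 9
binary(1019) = 1111111011

Elias gamma(1019) = '000000000' + '1111111011' = 0000000001111111011 (19 bits)


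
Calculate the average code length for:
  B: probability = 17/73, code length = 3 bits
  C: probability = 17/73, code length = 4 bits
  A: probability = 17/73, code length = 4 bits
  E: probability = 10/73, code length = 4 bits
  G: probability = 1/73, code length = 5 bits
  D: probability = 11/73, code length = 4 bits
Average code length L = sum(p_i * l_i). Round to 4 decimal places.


Weighted contributions p_i * l_i:
  B: (17/73) * 3 = 51/73
  C: (17/73) * 4 = 68/73
  A: (17/73) * 4 = 68/73
  E: (10/73) * 4 = 40/73
  G: (1/73) * 5 = 5/73
  D: (11/73) * 4 = 44/73
Sum = (51 + 68 + 68 + 40 + 5 + 44)/73 = 276/73

L = 276/73 = 3.7808 bits/symbol


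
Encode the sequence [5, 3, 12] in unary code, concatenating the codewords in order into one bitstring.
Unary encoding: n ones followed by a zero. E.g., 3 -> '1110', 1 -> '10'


Encode each number as n ones followed by a terminating 0:
  5 -> 111110 (6 bits)
  3 -> 1110 (4 bits)
  12 -> 1111111111110 (13 bits)
Total length = 6 + 4 + 13 = 23 bits.

Unary([5, 3, 12]) = 11111011101111111111110 (23 bits)


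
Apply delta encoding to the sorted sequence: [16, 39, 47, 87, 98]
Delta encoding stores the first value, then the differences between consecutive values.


First value: 16
Deltas:
  39 - 16 = 23
  47 - 39 = 8
  87 - 47 = 40
  98 - 87 = 11


Delta encoded: [16, 23, 8, 40, 11]


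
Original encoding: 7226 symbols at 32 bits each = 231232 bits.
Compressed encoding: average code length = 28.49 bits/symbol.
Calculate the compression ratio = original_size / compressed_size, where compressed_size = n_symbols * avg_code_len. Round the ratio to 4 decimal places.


original_size = n_symbols * orig_bits = 7226 * 32 = 231232 bits
compressed_size = n_symbols * avg_code_len = 7226 * 28.49 = 205868.74 bits
ratio = original_size / compressed_size = 231232 / 205868.74 = 1.1232

Compression ratio = 1.1232


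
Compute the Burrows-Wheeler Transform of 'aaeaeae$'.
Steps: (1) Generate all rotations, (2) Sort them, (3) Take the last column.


Rotations (sorted):
  0: $aaeaeae -> last char: e
  1: aaeaeae$ -> last char: $
  2: ae$aaeae -> last char: e
  3: aeae$aae -> last char: e
  4: aeaeae$a -> last char: a
  5: e$aaeaea -> last char: a
  6: eae$aaea -> last char: a
  7: eaeae$aa -> last char: a


BWT = e$eeaaaa


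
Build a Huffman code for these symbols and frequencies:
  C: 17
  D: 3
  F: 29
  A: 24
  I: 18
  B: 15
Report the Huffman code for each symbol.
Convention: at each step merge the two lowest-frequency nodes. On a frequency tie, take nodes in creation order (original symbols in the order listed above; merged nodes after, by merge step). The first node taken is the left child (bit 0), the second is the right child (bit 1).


Huffman tree construction:
Step 1: Merge D(3) + B(15) = 18
Step 2: Merge C(17) + I(18) = 35
Step 3: Merge (D+B)(18) + A(24) = 42
Step 4: Merge F(29) + (C+I)(35) = 64
Step 5: Merge ((D+B)+A)(42) + (F+(C+I))(64) = 106
Read each symbol's code off the tree from the root (left child = 0, right child = 1).

Codes:
  C: 110 (length 3)
  D: 000 (length 3)
  F: 10 (length 2)
  A: 01 (length 2)
  I: 111 (length 3)
  B: 001 (length 3)
Average code length: 265/106 = 2.5000 bits/symbol


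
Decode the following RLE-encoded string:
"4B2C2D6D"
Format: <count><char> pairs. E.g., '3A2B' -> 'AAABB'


Expanding each <count><char> pair:
  4B -> 'BBBB'
  2C -> 'CC'
  2D -> 'DD'
  6D -> 'DDDDDD'

Decoded = BBBBCCDDDDDDDD


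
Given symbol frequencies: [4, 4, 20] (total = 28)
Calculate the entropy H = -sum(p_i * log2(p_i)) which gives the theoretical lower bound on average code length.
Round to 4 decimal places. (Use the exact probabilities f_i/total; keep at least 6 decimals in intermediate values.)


Per-symbol terms -p_i * log2(p_i) with p_i = f_i/28:
  p = 4/28 = 0.142857: log2(p) = -2.807355, -p*log2(p) = 0.401051
  p = 4/28 = 0.142857: log2(p) = -2.807355, -p*log2(p) = 0.401051
  p = 20/28 = 0.714286: log2(p) = -0.485427, -p*log2(p) = 0.346733
H = 0.401051 + 0.401051 + 0.346733 = 1.148835

H = 1.1488 bits/symbol


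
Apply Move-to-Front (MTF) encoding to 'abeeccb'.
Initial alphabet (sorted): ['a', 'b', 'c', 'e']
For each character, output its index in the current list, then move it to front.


MTF encoding:
'a': index 0 in ['a', 'b', 'c', 'e'] -> ['a', 'b', 'c', 'e']
'b': index 1 in ['a', 'b', 'c', 'e'] -> ['b', 'a', 'c', 'e']
'e': index 3 in ['b', 'a', 'c', 'e'] -> ['e', 'b', 'a', 'c']
'e': index 0 in ['e', 'b', 'a', 'c'] -> ['e', 'b', 'a', 'c']
'c': index 3 in ['e', 'b', 'a', 'c'] -> ['c', 'e', 'b', 'a']
'c': index 0 in ['c', 'e', 'b', 'a'] -> ['c', 'e', 'b', 'a']
'b': index 2 in ['c', 'e', 'b', 'a'] -> ['b', 'c', 'e', 'a']


Output: [0, 1, 3, 0, 3, 0, 2]


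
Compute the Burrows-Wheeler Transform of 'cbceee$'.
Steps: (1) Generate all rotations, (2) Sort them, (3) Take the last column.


Rotations (sorted):
  0: $cbceee -> last char: e
  1: bceee$c -> last char: c
  2: cbceee$ -> last char: $
  3: ceee$cb -> last char: b
  4: e$cbcee -> last char: e
  5: ee$cbce -> last char: e
  6: eee$cbc -> last char: c


BWT = ec$beec


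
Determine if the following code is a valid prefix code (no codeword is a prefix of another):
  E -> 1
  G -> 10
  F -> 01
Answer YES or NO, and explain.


Checking each pair (does one codeword prefix another?):
  E='1' vs G='10': prefix -- VIOLATION

NO -- this is NOT a valid prefix code. E (1) is a prefix of G (10).


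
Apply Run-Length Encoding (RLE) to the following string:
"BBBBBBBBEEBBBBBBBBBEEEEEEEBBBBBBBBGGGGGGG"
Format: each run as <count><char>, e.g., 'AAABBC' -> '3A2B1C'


Scanning runs left to right:
  i=0: run of 'B' x 8 -> '8B'
  i=8: run of 'E' x 2 -> '2E'
  i=10: run of 'B' x 9 -> '9B'
  i=19: run of 'E' x 7 -> '7E'
  i=26: run of 'B' x 8 -> '8B'
  i=34: run of 'G' x 7 -> '7G'

RLE = 8B2E9B7E8B7G


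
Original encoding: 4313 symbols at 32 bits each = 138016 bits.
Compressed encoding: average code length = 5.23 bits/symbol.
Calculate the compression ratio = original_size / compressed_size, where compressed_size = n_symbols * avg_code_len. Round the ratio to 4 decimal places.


original_size = n_symbols * orig_bits = 4313 * 32 = 138016 bits
compressed_size = n_symbols * avg_code_len = 4313 * 5.23 = 22556.99 bits
ratio = original_size / compressed_size = 138016 / 22556.99 = 6.1185

Compression ratio = 6.1185


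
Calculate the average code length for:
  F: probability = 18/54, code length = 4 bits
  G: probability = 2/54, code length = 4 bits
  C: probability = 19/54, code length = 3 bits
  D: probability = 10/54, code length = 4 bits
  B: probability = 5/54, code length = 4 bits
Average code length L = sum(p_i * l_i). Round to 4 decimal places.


Weighted contributions p_i * l_i:
  F: (18/54) * 4 = 72/54
  G: (2/54) * 4 = 8/54
  C: (19/54) * 3 = 57/54
  D: (10/54) * 4 = 40/54
  B: (5/54) * 4 = 20/54
Sum = (72 + 8 + 57 + 40 + 20)/54 = 197/54

L = 197/54 = 3.6481 bits/symbol


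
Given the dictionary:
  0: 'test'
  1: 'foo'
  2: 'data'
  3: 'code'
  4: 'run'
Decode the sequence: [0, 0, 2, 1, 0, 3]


Look up each index in the dictionary:
  0 -> 'test'
  0 -> 'test'
  2 -> 'data'
  1 -> 'foo'
  0 -> 'test'
  3 -> 'code'

Decoded: "test test data foo test code"


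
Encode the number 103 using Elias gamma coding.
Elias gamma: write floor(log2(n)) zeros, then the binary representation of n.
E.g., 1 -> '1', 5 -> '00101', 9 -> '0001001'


num_bits = floor(log2(103)) + 1 = 7
leading_zeros = num_bits - 1 = 6
binary(103) = 1100111

Elias gamma(103) = '000000' + '1100111' = 0000001100111 (13 bits)


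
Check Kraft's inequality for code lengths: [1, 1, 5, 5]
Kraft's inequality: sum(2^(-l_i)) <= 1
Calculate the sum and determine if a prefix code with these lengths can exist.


Sum = 2^(-1) + 2^(-1) + 2^(-5) + 2^(-5)
    = 0.5 + 0.5 + 0.03125 + 0.03125
    = 34/32 = 1.0625
Since 1.0625 > 1, Kraft's inequality is NOT satisfied.
A prefix code with these lengths CANNOT exist.

Kraft sum = 1.0625. Not satisfied.


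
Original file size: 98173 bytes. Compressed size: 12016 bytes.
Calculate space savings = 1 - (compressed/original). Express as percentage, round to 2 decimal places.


ratio = compressed/original = 12016/98173 = 0.122396
savings = 1 - ratio = 1 - 0.122396 = 0.877604
as a percentage: 0.877604 * 100 = 87.76%

Space savings = 1 - 12016/98173 = 87.76%


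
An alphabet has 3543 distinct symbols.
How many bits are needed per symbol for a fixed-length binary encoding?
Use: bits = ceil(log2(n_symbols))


log2(3543) = 11.7908
Bracket: 2^11 = 2048 < 3543 <= 2^12 = 4096
So ceil(log2(3543)) = 12

bits = ceil(log2(3543)) = ceil(11.7908) = 12 bits


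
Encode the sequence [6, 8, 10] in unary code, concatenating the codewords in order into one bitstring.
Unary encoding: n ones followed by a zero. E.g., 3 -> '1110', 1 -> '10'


Encode each number as n ones followed by a terminating 0:
  6 -> 1111110 (7 bits)
  8 -> 111111110 (9 bits)
  10 -> 11111111110 (11 bits)
Total length = 7 + 9 + 11 = 27 bits.

Unary([6, 8, 10]) = 111111011111111011111111110 (27 bits)


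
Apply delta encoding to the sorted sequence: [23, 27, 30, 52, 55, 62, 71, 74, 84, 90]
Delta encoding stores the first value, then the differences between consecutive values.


First value: 23
Deltas:
  27 - 23 = 4
  30 - 27 = 3
  52 - 30 = 22
  55 - 52 = 3
  62 - 55 = 7
  71 - 62 = 9
  74 - 71 = 3
  84 - 74 = 10
  90 - 84 = 6


Delta encoded: [23, 4, 3, 22, 3, 7, 9, 3, 10, 6]


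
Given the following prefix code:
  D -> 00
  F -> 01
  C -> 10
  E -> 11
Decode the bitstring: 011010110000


Decoding step by step:
Bits 01 -> F
Bits 10 -> C
Bits 10 -> C
Bits 11 -> E
Bits 00 -> D
Bits 00 -> D


Decoded message: FCCEDD


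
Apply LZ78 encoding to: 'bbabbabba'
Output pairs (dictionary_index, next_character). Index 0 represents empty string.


LZ78 encoding steps:
Dictionary: {0: ''}
Step 1: w='' (idx 0), next='b' -> output (0, 'b'), add 'b' as idx 1
Step 2: w='b' (idx 1), next='a' -> output (1, 'a'), add 'ba' as idx 2
Step 3: w='b' (idx 1), next='b' -> output (1, 'b'), add 'bb' as idx 3
Step 4: w='' (idx 0), next='a' -> output (0, 'a'), add 'a' as idx 4
Step 5: w='bb' (idx 3), next='a' -> output (3, 'a'), add 'bba' as idx 5


Encoded: [(0, 'b'), (1, 'a'), (1, 'b'), (0, 'a'), (3, 'a')]


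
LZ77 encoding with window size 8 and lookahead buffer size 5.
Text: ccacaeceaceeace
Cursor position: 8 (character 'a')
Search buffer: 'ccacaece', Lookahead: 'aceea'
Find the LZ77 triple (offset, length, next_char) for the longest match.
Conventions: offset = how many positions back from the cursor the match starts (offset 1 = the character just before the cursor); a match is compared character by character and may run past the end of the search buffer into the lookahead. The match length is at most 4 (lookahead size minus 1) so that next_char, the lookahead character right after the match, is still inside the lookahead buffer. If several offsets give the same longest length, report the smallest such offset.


Try each offset into the search buffer:
  offset=1 (pos 7, char 'e'): match length 0
  offset=2 (pos 6, char 'c'): match length 0
  offset=3 (pos 5, char 'e'): match length 0
  offset=4 (pos 4, char 'a'): match length 1
  offset=5 (pos 3, char 'c'): match length 0
  offset=6 (pos 2, char 'a'): match length 2
  offset=7 (pos 1, char 'c'): match length 0
  offset=8 (pos 0, char 'c'): match length 0
Longest match has length 2 at offset 6.
next_char = character at position 8 + 2 = 10 -> 'e'

Best match: offset=6, length=2 (matching 'ac' starting at position 2)
LZ77 triple: (6, 2, 'e')


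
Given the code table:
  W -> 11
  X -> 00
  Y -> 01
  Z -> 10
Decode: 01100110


Decoding:
01 -> Y
10 -> Z
01 -> Y
10 -> Z


Result: YZYZ


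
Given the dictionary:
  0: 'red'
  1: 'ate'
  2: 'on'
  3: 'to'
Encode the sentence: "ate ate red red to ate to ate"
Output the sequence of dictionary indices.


Look up each word in the dictionary:
  'ate' -> 1
  'ate' -> 1
  'red' -> 0
  'red' -> 0
  'to' -> 3
  'ate' -> 1
  'to' -> 3
  'ate' -> 1

Encoded: [1, 1, 0, 0, 3, 1, 3, 1]


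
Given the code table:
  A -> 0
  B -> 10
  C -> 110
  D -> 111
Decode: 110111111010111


Decoding:
110 -> C
111 -> D
111 -> D
0 -> A
10 -> B
111 -> D


Result: CDDABD


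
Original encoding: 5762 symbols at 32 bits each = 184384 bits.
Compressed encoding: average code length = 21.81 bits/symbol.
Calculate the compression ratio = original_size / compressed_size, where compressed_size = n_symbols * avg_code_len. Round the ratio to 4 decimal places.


original_size = n_symbols * orig_bits = 5762 * 32 = 184384 bits
compressed_size = n_symbols * avg_code_len = 5762 * 21.81 = 125669.22 bits
ratio = original_size / compressed_size = 184384 / 125669.22 = 1.4672

Compression ratio = 1.4672


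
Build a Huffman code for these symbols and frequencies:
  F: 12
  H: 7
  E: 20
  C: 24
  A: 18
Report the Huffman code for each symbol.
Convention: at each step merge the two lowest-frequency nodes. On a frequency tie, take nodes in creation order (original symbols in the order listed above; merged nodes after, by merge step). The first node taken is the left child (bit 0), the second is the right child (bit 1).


Huffman tree construction:
Step 1: Merge H(7) + F(12) = 19
Step 2: Merge A(18) + (H+F)(19) = 37
Step 3: Merge E(20) + C(24) = 44
Step 4: Merge (A+(H+F))(37) + (E+C)(44) = 81
Read each symbol's code off the tree from the root (left child = 0, right child = 1).

Codes:
  F: 011 (length 3)
  H: 010 (length 3)
  E: 10 (length 2)
  C: 11 (length 2)
  A: 00 (length 2)
Average code length: 181/81 = 2.2346 bits/symbol


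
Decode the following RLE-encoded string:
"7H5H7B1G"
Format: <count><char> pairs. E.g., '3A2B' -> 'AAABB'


Expanding each <count><char> pair:
  7H -> 'HHHHHHH'
  5H -> 'HHHHH'
  7B -> 'BBBBBBB'
  1G -> 'G'

Decoded = HHHHHHHHHHHHBBBBBBBG


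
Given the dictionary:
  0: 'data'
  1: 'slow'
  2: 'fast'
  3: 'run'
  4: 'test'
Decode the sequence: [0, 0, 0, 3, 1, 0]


Look up each index in the dictionary:
  0 -> 'data'
  0 -> 'data'
  0 -> 'data'
  3 -> 'run'
  1 -> 'slow'
  0 -> 'data'

Decoded: "data data data run slow data"


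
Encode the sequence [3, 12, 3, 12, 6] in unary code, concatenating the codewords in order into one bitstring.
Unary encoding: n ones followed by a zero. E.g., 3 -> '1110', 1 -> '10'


Encode each number as n ones followed by a terminating 0:
  3 -> 1110 (4 bits)
  12 -> 1111111111110 (13 bits)
  3 -> 1110 (4 bits)
  12 -> 1111111111110 (13 bits)
  6 -> 1111110 (7 bits)
Total length = 4 + 13 + 4 + 13 + 7 = 41 bits.

Unary([3, 12, 3, 12, 6]) = 11101111111111110111011111111111101111110 (41 bits)


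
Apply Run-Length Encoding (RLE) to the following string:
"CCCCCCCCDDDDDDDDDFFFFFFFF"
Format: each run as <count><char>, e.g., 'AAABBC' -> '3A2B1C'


Scanning runs left to right:
  i=0: run of 'C' x 8 -> '8C'
  i=8: run of 'D' x 9 -> '9D'
  i=17: run of 'F' x 8 -> '8F'

RLE = 8C9D8F


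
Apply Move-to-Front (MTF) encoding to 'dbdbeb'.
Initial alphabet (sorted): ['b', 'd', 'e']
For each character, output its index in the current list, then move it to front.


MTF encoding:
'd': index 1 in ['b', 'd', 'e'] -> ['d', 'b', 'e']
'b': index 1 in ['d', 'b', 'e'] -> ['b', 'd', 'e']
'd': index 1 in ['b', 'd', 'e'] -> ['d', 'b', 'e']
'b': index 1 in ['d', 'b', 'e'] -> ['b', 'd', 'e']
'e': index 2 in ['b', 'd', 'e'] -> ['e', 'b', 'd']
'b': index 1 in ['e', 'b', 'd'] -> ['b', 'e', 'd']


Output: [1, 1, 1, 1, 2, 1]


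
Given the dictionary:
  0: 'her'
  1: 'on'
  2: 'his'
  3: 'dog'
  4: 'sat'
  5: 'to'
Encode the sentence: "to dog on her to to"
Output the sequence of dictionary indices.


Look up each word in the dictionary:
  'to' -> 5
  'dog' -> 3
  'on' -> 1
  'her' -> 0
  'to' -> 5
  'to' -> 5

Encoded: [5, 3, 1, 0, 5, 5]


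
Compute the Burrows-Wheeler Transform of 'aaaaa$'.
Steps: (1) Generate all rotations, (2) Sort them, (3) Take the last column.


Rotations (sorted):
  0: $aaaaa -> last char: a
  1: a$aaaa -> last char: a
  2: aa$aaa -> last char: a
  3: aaa$aa -> last char: a
  4: aaaa$a -> last char: a
  5: aaaaa$ -> last char: $


BWT = aaaaa$


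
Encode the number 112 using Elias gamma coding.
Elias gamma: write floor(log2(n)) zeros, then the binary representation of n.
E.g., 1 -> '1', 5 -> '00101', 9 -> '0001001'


num_bits = floor(log2(112)) + 1 = 7
leading_zeros = num_bits - 1 = 6
binary(112) = 1110000

Elias gamma(112) = '000000' + '1110000' = 0000001110000 (13 bits)


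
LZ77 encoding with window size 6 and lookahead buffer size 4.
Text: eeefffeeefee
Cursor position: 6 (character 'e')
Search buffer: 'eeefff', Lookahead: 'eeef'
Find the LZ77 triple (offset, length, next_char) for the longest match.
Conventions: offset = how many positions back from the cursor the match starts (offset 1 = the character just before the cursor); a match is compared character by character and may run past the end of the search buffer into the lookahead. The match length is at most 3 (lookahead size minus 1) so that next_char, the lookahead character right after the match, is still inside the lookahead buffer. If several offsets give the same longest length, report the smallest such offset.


Try each offset into the search buffer:
  offset=1 (pos 5, char 'f'): match length 0
  offset=2 (pos 4, char 'f'): match length 0
  offset=3 (pos 3, char 'f'): match length 0
  offset=4 (pos 2, char 'e'): match length 1
  offset=5 (pos 1, char 'e'): match length 2
  offset=6 (pos 0, char 'e'): match length 3
Longest match has length 3 at offset 6.
next_char = character at position 6 + 3 = 9 -> 'f'

Best match: offset=6, length=3 (matching 'eee' starting at position 0)
LZ77 triple: (6, 3, 'f')


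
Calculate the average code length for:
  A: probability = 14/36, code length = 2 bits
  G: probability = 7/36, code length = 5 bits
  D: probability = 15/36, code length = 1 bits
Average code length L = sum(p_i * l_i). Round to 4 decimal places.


Weighted contributions p_i * l_i:
  A: (14/36) * 2 = 28/36
  G: (7/36) * 5 = 35/36
  D: (15/36) * 1 = 15/36
Sum = (28 + 35 + 15)/36 = 78/36

L = 78/36 = 2.1667 bits/symbol


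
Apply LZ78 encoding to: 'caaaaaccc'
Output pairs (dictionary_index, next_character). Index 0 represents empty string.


LZ78 encoding steps:
Dictionary: {0: ''}
Step 1: w='' (idx 0), next='c' -> output (0, 'c'), add 'c' as idx 1
Step 2: w='' (idx 0), next='a' -> output (0, 'a'), add 'a' as idx 2
Step 3: w='a' (idx 2), next='a' -> output (2, 'a'), add 'aa' as idx 3
Step 4: w='aa' (idx 3), next='c' -> output (3, 'c'), add 'aac' as idx 4
Step 5: w='c' (idx 1), next='c' -> output (1, 'c'), add 'cc' as idx 5


Encoded: [(0, 'c'), (0, 'a'), (2, 'a'), (3, 'c'), (1, 'c')]


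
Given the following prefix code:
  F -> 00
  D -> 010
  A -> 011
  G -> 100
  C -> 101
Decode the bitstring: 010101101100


Decoding step by step:
Bits 010 -> D
Bits 101 -> C
Bits 101 -> C
Bits 100 -> G


Decoded message: DCCG


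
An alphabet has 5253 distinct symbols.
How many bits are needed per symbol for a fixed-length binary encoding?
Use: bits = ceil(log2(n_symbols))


log2(5253) = 12.3589
Bracket: 2^12 = 4096 < 5253 <= 2^13 = 8192
So ceil(log2(5253)) = 13

bits = ceil(log2(5253)) = ceil(12.3589) = 13 bits


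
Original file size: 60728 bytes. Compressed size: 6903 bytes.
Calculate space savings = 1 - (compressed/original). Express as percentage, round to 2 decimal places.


ratio = compressed/original = 6903/60728 = 0.113671
savings = 1 - ratio = 1 - 0.113671 = 0.886329
as a percentage: 0.886329 * 100 = 88.63%

Space savings = 1 - 6903/60728 = 88.63%


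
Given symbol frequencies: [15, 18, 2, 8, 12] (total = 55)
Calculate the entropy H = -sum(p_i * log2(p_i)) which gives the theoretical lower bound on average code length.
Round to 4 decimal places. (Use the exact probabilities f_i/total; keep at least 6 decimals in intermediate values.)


Per-symbol terms -p_i * log2(p_i) with p_i = f_i/55:
  p = 15/55 = 0.272727: log2(p) = -1.874469, -p*log2(p) = 0.511219
  p = 18/55 = 0.327273: log2(p) = -1.611435, -p*log2(p) = 0.527379
  p = 2/55 = 0.036364: log2(p) = -4.781360, -p*log2(p) = 0.173868
  p = 8/55 = 0.145455: log2(p) = -2.781360, -p*log2(p) = 0.404561
  p = 12/55 = 0.218182: log2(p) = -2.196397, -p*log2(p) = 0.479214
H = 0.511219 + 0.527379 + 0.173868 + 0.404561 + 0.479214 = 2.096241

H = 2.0962 bits/symbol


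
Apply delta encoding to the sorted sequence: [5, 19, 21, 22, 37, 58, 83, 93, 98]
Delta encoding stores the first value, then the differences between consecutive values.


First value: 5
Deltas:
  19 - 5 = 14
  21 - 19 = 2
  22 - 21 = 1
  37 - 22 = 15
  58 - 37 = 21
  83 - 58 = 25
  93 - 83 = 10
  98 - 93 = 5


Delta encoded: [5, 14, 2, 1, 15, 21, 25, 10, 5]


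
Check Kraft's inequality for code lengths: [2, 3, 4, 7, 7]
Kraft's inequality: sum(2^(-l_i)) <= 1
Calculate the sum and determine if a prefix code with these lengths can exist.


Sum = 2^(-2) + 2^(-3) + 2^(-4) + 2^(-7) + 2^(-7)
    = 0.25 + 0.125 + 0.0625 + 0.0078125 + 0.0078125
    = 58/128 = 0.453125
Since 0.453125 <= 1, Kraft's inequality IS satisfied.
A prefix code with these lengths CAN exist.

Kraft sum = 0.453125. Satisfied.


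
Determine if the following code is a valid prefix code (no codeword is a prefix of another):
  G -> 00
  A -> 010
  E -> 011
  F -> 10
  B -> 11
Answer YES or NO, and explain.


Checking each pair (does one codeword prefix another?):
  G='00' vs A='010': no prefix
  G='00' vs E='011': no prefix
  G='00' vs F='10': no prefix
  G='00' vs B='11': no prefix
  A='010' vs G='00': no prefix
  A='010' vs E='011': no prefix
  A='010' vs F='10': no prefix
  A='010' vs B='11': no prefix
  E='011' vs G='00': no prefix
  E='011' vs A='010': no prefix
  E='011' vs F='10': no prefix
  E='011' vs B='11': no prefix
  F='10' vs G='00': no prefix
  F='10' vs A='010': no prefix
  F='10' vs E='011': no prefix
  F='10' vs B='11': no prefix
  B='11' vs G='00': no prefix
  B='11' vs A='010': no prefix
  B='11' vs E='011': no prefix
  B='11' vs F='10': no prefix
No violation found over all pairs.

YES -- this is a valid prefix code. No codeword is a prefix of any other codeword.


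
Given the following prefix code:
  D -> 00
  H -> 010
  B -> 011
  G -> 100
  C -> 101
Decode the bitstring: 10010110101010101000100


Decoding step by step:
Bits 100 -> G
Bits 101 -> C
Bits 101 -> C
Bits 010 -> H
Bits 101 -> C
Bits 010 -> H
Bits 00 -> D
Bits 100 -> G


Decoded message: GCCHCHDG


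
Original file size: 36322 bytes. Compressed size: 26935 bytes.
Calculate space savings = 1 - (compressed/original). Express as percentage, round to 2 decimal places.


ratio = compressed/original = 26935/36322 = 0.741562
savings = 1 - ratio = 1 - 0.741562 = 0.258438
as a percentage: 0.258438 * 100 = 25.84%

Space savings = 1 - 26935/36322 = 25.84%


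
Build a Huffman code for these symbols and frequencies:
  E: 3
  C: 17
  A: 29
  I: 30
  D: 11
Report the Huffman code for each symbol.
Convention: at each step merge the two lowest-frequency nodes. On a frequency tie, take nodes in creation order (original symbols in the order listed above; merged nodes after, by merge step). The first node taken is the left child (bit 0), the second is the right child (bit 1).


Huffman tree construction:
Step 1: Merge E(3) + D(11) = 14
Step 2: Merge (E+D)(14) + C(17) = 31
Step 3: Merge A(29) + I(30) = 59
Step 4: Merge ((E+D)+C)(31) + (A+I)(59) = 90
Read each symbol's code off the tree from the root (left child = 0, right child = 1).

Codes:
  E: 000 (length 3)
  C: 01 (length 2)
  A: 10 (length 2)
  I: 11 (length 2)
  D: 001 (length 3)
Average code length: 194/90 = 2.1556 bits/symbol


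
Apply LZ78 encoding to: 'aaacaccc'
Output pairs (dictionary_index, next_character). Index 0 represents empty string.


LZ78 encoding steps:
Dictionary: {0: ''}
Step 1: w='' (idx 0), next='a' -> output (0, 'a'), add 'a' as idx 1
Step 2: w='a' (idx 1), next='a' -> output (1, 'a'), add 'aa' as idx 2
Step 3: w='' (idx 0), next='c' -> output (0, 'c'), add 'c' as idx 3
Step 4: w='a' (idx 1), next='c' -> output (1, 'c'), add 'ac' as idx 4
Step 5: w='c' (idx 3), next='c' -> output (3, 'c'), add 'cc' as idx 5


Encoded: [(0, 'a'), (1, 'a'), (0, 'c'), (1, 'c'), (3, 'c')]


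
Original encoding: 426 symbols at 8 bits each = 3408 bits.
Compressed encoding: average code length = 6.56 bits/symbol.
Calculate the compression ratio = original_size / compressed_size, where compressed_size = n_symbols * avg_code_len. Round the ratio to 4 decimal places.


original_size = n_symbols * orig_bits = 426 * 8 = 3408 bits
compressed_size = n_symbols * avg_code_len = 426 * 6.56 = 2794.56 bits
ratio = original_size / compressed_size = 3408 / 2794.56 = 1.2195

Compression ratio = 1.2195


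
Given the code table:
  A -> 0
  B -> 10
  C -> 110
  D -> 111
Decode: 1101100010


Decoding:
110 -> C
110 -> C
0 -> A
0 -> A
10 -> B


Result: CCAAB


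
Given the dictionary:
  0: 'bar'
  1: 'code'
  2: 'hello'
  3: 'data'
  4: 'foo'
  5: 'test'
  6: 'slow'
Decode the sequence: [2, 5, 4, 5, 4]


Look up each index in the dictionary:
  2 -> 'hello'
  5 -> 'test'
  4 -> 'foo'
  5 -> 'test'
  4 -> 'foo'

Decoded: "hello test foo test foo"


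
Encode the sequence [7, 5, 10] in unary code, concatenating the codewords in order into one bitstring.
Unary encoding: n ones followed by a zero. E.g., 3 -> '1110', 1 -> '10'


Encode each number as n ones followed by a terminating 0:
  7 -> 11111110 (8 bits)
  5 -> 111110 (6 bits)
  10 -> 11111111110 (11 bits)
Total length = 8 + 6 + 11 = 25 bits.

Unary([7, 5, 10]) = 1111111011111011111111110 (25 bits)


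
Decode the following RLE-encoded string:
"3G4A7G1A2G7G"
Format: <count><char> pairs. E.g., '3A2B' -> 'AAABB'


Expanding each <count><char> pair:
  3G -> 'GGG'
  4A -> 'AAAA'
  7G -> 'GGGGGGG'
  1A -> 'A'
  2G -> 'GG'
  7G -> 'GGGGGGG'

Decoded = GGGAAAAGGGGGGGAGGGGGGGGG


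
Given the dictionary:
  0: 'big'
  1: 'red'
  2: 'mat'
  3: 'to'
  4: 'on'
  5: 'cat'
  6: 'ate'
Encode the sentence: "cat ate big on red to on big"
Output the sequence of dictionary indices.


Look up each word in the dictionary:
  'cat' -> 5
  'ate' -> 6
  'big' -> 0
  'on' -> 4
  'red' -> 1
  'to' -> 3
  'on' -> 4
  'big' -> 0

Encoded: [5, 6, 0, 4, 1, 3, 4, 0]


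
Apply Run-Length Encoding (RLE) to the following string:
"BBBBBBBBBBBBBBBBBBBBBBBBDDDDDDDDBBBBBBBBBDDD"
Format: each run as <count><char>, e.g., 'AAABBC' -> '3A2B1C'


Scanning runs left to right:
  i=0: run of 'B' x 24 -> '24B'
  i=24: run of 'D' x 8 -> '8D'
  i=32: run of 'B' x 9 -> '9B'
  i=41: run of 'D' x 3 -> '3D'

RLE = 24B8D9B3D


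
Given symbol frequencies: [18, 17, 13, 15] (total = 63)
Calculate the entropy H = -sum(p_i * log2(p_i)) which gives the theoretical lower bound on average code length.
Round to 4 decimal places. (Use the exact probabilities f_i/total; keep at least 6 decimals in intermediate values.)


Per-symbol terms -p_i * log2(p_i) with p_i = f_i/63:
  p = 18/63 = 0.285714: log2(p) = -1.807355, -p*log2(p) = 0.516387
  p = 17/63 = 0.269841: log2(p) = -1.889817, -p*log2(p) = 0.509951
  p = 13/63 = 0.206349: log2(p) = -2.276840, -p*log2(p) = 0.469824
  p = 15/63 = 0.238095: log2(p) = -2.070389, -p*log2(p) = 0.492950
H = 0.516387 + 0.509951 + 0.469824 + 0.492950 = 1.989112

H = 1.9891 bits/symbol


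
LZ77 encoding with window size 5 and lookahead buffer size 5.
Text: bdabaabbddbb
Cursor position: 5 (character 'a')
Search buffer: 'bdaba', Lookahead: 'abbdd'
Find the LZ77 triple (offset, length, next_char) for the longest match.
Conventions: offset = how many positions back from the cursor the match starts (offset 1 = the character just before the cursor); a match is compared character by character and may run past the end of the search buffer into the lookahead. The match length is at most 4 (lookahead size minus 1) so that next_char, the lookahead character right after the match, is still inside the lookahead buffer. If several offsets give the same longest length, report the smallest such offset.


Try each offset into the search buffer:
  offset=1 (pos 4, char 'a'): match length 1
  offset=2 (pos 3, char 'b'): match length 0
  offset=3 (pos 2, char 'a'): match length 2
  offset=4 (pos 1, char 'd'): match length 0
  offset=5 (pos 0, char 'b'): match length 0
Longest match has length 2 at offset 3.
next_char = character at position 5 + 2 = 7 -> 'b'

Best match: offset=3, length=2 (matching 'ab' starting at position 2)
LZ77 triple: (3, 2, 'b')
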